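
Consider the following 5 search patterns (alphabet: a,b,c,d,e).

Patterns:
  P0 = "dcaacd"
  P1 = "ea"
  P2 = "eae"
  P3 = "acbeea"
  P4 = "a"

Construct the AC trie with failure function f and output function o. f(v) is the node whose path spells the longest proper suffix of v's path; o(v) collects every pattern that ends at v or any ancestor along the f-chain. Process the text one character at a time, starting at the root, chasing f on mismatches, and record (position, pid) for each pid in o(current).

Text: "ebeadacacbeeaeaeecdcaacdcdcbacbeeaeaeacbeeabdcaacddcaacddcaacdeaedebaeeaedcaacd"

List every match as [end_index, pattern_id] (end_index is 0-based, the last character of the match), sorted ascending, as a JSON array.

Construct AC machine:
Trie (insert patterns):
  0='ε' goto a→10 d→1 e→7
  1='d' goto c→2
  2='dc' goto a→3
  3='dca' goto a→4
  4='dcaa' goto c→5
  5='dcaac' goto d→6
  6='dcaacd' goto ·  [P0 ends]
  7='e' goto a→8
  8='ea' goto e→9  [P1 ends]
  9='eae' goto ·  [P2 ends]
  10='a' goto c→11  [P4 ends]
  11='ac' goto b→12
  12='acb' goto e→13
  13='acbe' goto e→14
  14='acbee' goto a→15
  15='acbeea' goto ·  [P3 ends]

Failure links (BFS by depth):
  n1('d'): parent n0 fail=0; on 'd' 0 → fail=0;  out ∅∪∅=∅
  n7('e'): parent n0 fail=0; on 'e' 0 → fail=0;  out ∅∪∅=∅
  n10('a'): parent n0 fail=0; on 'a' 0 → fail=0;  out {4}∪∅={4}
  n2('dc'): parent n1 fail=0; on 'c' 0 → fail=0;  out ∅∪∅=∅
  n8('ea'): parent n7 fail=0; on 'a' 0 → fail=10;  out {1}∪{4}={1,4}
  n11('ac'): parent n10 fail=0; on 'c' 0 → fail=0;  out ∅∪∅=∅
  n3('dca'): parent n2 fail=0; on 'a' 0 → fail=10;  out ∅∪{4}={4}
  n9('eae'): parent n8 fail=10; on 'e' 10→0 → fail=7;  out {2}∪∅={2}
  n12('acb'): parent n11 fail=0; on 'b' 0 → fail=0;  out ∅∪∅=∅
  n4('dcaa'): parent n3 fail=10; on 'a' 10→0 → fail=10;  out ∅∪{4}={4}
  n13('acbe'): parent n12 fail=0; on 'e' 0 → fail=7;  out ∅∪∅=∅
  n5('dcaac'): parent n4 fail=10; on 'c' 10 → fail=11;  out ∅∪∅=∅
  n14('acbee'): parent n13 fail=7; on 'e' 7→0 → fail=7;  out ∅∪∅=∅
  n6('dcaacd'): parent n5 fail=11; on 'd' 11→0 → fail=1;  out {0}∪∅={0}
  n15('acbeea'): parent n14 fail=7; on 'a' 7 → fail=8;  out {3}∪{1,4}={1,3,4}

Scan:
[0] read 'e'  n0⇒n7
[1] read 'b'  n7⇒n0 ·f
[2] read 'e'  n0⇒n7
[3] read 'a'  n7⇒n8  → match P1@[2:3],P4@[3:3]
[4] read 'd'  n8⇒n1 ·f
[5] read 'a'  n1⇒n10 ·f  → match P4@[5:5]
[6] read 'c'  n10⇒n11
[7] read 'a'  n11⇒n10 ·f  → match P4@[7:7]
[8] read 'c'  n10⇒n11
[9] read 'b'  n11⇒n12
[10] read 'e'  n12⇒n13
[11] read 'e'  n13⇒n14
[12] read 'a'  n14⇒n15  → match P1@[11:12],P3@[7:12],P4@[12:12]
[13] read 'e'  n15⇒n9 ·f  → match P2@[11:13]
[14] read 'a'  n9⇒n8 ·f  → match P1@[13:14],P4@[14:14]
[15] read 'e'  n8⇒n9  → match P2@[13:15]
[16] read 'e'  n9⇒n7 ·f
[17] read 'c'  n7⇒n0 ·f
[18] read 'd'  n0⇒n1
[19] read 'c'  n1⇒n2
[20] read 'a'  n2⇒n3  → match P4@[20:20]
[21] read 'a'  n3⇒n4  → match P4@[21:21]
[22] read 'c'  n4⇒n5
[23] read 'd'  n5⇒n6  → match P0@[18:23]
[24] read 'c'  n6⇒n2 ·f
[25] read 'd'  n2⇒n1 ·f
[26] read 'c'  n1⇒n2
[27] read 'b'  n2⇒n0 ·f
[28] read 'a'  n0⇒n10  → match P4@[28:28]
[29] read 'c'  n10⇒n11
[30] read 'b'  n11⇒n12
[31] read 'e'  n12⇒n13
[32] read 'e'  n13⇒n14
[33] read 'a'  n14⇒n15  → match P1@[32:33],P3@[28:33],P4@[33:33]
[34] read 'e'  n15⇒n9 ·f  → match P2@[32:34]
[35] read 'a'  n9⇒n8 ·f  → match P1@[34:35],P4@[35:35]
[36] read 'e'  n8⇒n9  → match P2@[34:36]
[37] read 'a'  n9⇒n8 ·f  → match P1@[36:37],P4@[37:37]
[38] read 'c'  n8⇒n11 ·f
[39] read 'b'  n11⇒n12
[40] read 'e'  n12⇒n13
[41] read 'e'  n13⇒n14
[42] read 'a'  n14⇒n15  → match P1@[41:42],P3@[37:42],P4@[42:42]
[43] read 'b'  n15⇒n0 ·f
[44] read 'd'  n0⇒n1
[45] read 'c'  n1⇒n2
[46] read 'a'  n2⇒n3  → match P4@[46:46]
[47] read 'a'  n3⇒n4  → match P4@[47:47]
[48] read 'c'  n4⇒n5
[49] read 'd'  n5⇒n6  → match P0@[44:49]
[50] read 'd'  n6⇒n1 ·f
[51] read 'c'  n1⇒n2
[52] read 'a'  n2⇒n3  → match P4@[52:52]
[53] read 'a'  n3⇒n4  → match P4@[53:53]
[54] read 'c'  n4⇒n5
[55] read 'd'  n5⇒n6  → match P0@[50:55]
[56] read 'd'  n6⇒n1 ·f
[57] read 'c'  n1⇒n2
[58] read 'a'  n2⇒n3  → match P4@[58:58]
[59] read 'a'  n3⇒n4  → match P4@[59:59]
[60] read 'c'  n4⇒n5
[61] read 'd'  n5⇒n6  → match P0@[56:61]
[62] read 'e'  n6⇒n7 ·f
[63] read 'a'  n7⇒n8  → match P1@[62:63],P4@[63:63]
[64] read 'e'  n8⇒n9  → match P2@[62:64]
[65] read 'd'  n9⇒n1 ·f
[66] read 'e'  n1⇒n7 ·f
[67] read 'b'  n7⇒n0 ·f
[68] read 'a'  n0⇒n10  → match P4@[68:68]
[69] read 'e'  n10⇒n7 ·f
[70] read 'e'  n7⇒n7 ·f
[71] read 'a'  n7⇒n8  → match P1@[70:71],P4@[71:71]
[72] read 'e'  n8⇒n9  → match P2@[70:72]
[73] read 'd'  n9⇒n1 ·f
[74] read 'c'  n1⇒n2
[75] read 'a'  n2⇒n3  → match P4@[75:75]
[76] read 'a'  n3⇒n4  → match P4@[76:76]
[77] read 'c'  n4⇒n5
[78] read 'd'  n5⇒n6  → match P0@[73:78]

All matches (sorted): [[3,1],[3,4],[5,4],[7,4],[12,1],[12,3],[12,4],[13,2],[14,1],[14,4],[15,2],[20,4],[21,4],[23,0],[28,4],[33,1],[33,3],[33,4],[34,2],[35,1],[35,4],[36,2],[37,1],[37,4],[42,1],[42,3],[42,4],[46,4],[47,4],[49,0],[52,4],[53,4],[55,0],[58,4],[59,4],[61,0],[63,1],[63,4],[64,2],[68,4],[71,1],[71,4],[72,2],[75,4],[76,4],[78,0]]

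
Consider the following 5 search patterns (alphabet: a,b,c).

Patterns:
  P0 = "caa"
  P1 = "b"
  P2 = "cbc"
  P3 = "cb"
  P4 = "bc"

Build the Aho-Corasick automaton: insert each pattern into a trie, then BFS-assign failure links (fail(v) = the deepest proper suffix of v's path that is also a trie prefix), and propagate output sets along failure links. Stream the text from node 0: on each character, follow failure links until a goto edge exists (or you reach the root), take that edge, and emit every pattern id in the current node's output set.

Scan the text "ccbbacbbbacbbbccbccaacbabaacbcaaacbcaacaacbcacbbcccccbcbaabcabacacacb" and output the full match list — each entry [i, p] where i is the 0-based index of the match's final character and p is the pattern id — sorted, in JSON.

Build:
Trie nodes:
  n0 'ε': b→4 c→1
  n1 'c': a→2 b→5
  n2 'ca': a→3
  n3 'caa': ·  ←P0
  n4 'b': c→7  ←P1
  n5 'cb': c→6  ←P3
  n6 'cbc': ·  ←P2
  n7 'bc': ·  ←P4

Failure links (BFS by depth):
  n1('c'): parent n0 fail=0; on 'c' 0 → fail=0;  out ∅∪∅=∅
  n4('b'): parent n0 fail=0; on 'b' 0 → fail=0;  out {1}∪∅={1}
  n2('ca'): parent n1 fail=0; on 'a' 0 → fail=0;  out ∅∪∅=∅
  n5('cb'): parent n1 fail=0; on 'b' 0 → fail=4;  out {3}∪{1}={1,3}
  n7('bc'): parent n4 fail=0; on 'c' 0 → fail=1;  out {4}∪∅={4}
  n3('caa'): parent n2 fail=0; on 'a' 0 → fail=0;  out {0}∪∅={0}
  n6('cbc'): parent n5 fail=4; on 'c' 4 → fail=7;  out {2}∪{4}={2,4}

Run:
[0] read 'c'  n0⇒n1
[1] read 'c'  n1⇒n1 ·f
[2] read 'b'  n1⇒n5  emit P1@[2:2],P3@[1:2]
[3] read 'b'  n5⇒n4 ·f  emit P1@[3:3]
[4] read 'a'  n4⇒n0 ·f
[5] read 'c'  n0⇒n1
[6] read 'b'  n1⇒n5  emit P1@[6:6],P3@[5:6]
[7] read 'b'  n5⇒n4 ·f  emit P1@[7:7]
[8] read 'b'  n4⇒n4 ·f  emit P1@[8:8]
[9] read 'a'  n4⇒n0 ·f
[10] read 'c'  n0⇒n1
[11] read 'b'  n1⇒n5  emit P1@[11:11],P3@[10:11]
[12] read 'b'  n5⇒n4 ·f  emit P1@[12:12]
[13] read 'b'  n4⇒n4 ·f  emit P1@[13:13]
[14] read 'c'  n4⇒n7  emit P4@[13:14]
[15] read 'c'  n7⇒n1 ·f
[16] read 'b'  n1⇒n5  emit P1@[16:16],P3@[15:16]
[17] read 'c'  n5⇒n6  emit P2@[15:17],P4@[16:17]
[18] read 'c'  n6⇒n1 ·f
[19] read 'a'  n1⇒n2
[20] read 'a'  n2⇒n3  emit P0@[18:20]
[21] read 'c'  n3⇒n1 ·f
[22] read 'b'  n1⇒n5  emit P1@[22:22],P3@[21:22]
[23] read 'a'  n5⇒n0 ·f
[24] read 'b'  n0⇒n4  emit P1@[24:24]
[25] read 'a'  n4⇒n0 ·f
[26] read 'a'  n0⇒n0
[27] read 'c'  n0⇒n1
[28] read 'b'  n1⇒n5  emit P1@[28:28],P3@[27:28]
[29] read 'c'  n5⇒n6  emit P2@[27:29],P4@[28:29]
[30] read 'a'  n6⇒n2 ·f
[31] read 'a'  n2⇒n3  emit P0@[29:31]
[32] read 'a'  n3⇒n0 ·f
[33] read 'c'  n0⇒n1
[34] read 'b'  n1⇒n5  emit P1@[34:34],P3@[33:34]
[35] read 'c'  n5⇒n6  emit P2@[33:35],P4@[34:35]
[36] read 'a'  n6⇒n2 ·f
[37] read 'a'  n2⇒n3  emit P0@[35:37]
[38] read 'c'  n3⇒n1 ·f
[39] read 'a'  n1⇒n2
[40] read 'a'  n2⇒n3  emit P0@[38:40]
[41] read 'c'  n3⇒n1 ·f
[42] read 'b'  n1⇒n5  emit P1@[42:42],P3@[41:42]
[43] read 'c'  n5⇒n6  emit P2@[41:43],P4@[42:43]
[44] read 'a'  n6⇒n2 ·f
[45] read 'c'  n2⇒n1 ·f
[46] read 'b'  n1⇒n5  emit P1@[46:46],P3@[45:46]
[47] read 'b'  n5⇒n4 ·f  emit P1@[47:47]
[48] read 'c'  n4⇒n7  emit P4@[47:48]
[49] read 'c'  n7⇒n1 ·f
[50] read 'c'  n1⇒n1 ·f
[51] read 'c'  n1⇒n1 ·f
[52] read 'c'  n1⇒n1 ·f
[53] read 'b'  n1⇒n5  emit P1@[53:53],P3@[52:53]
[54] read 'c'  n5⇒n6  emit P2@[52:54],P4@[53:54]
[55] read 'b'  n6⇒n5 ·f  emit P1@[55:55],P3@[54:55]
[56] read 'a'  n5⇒n0 ·f
[57] read 'a'  n0⇒n0
[58] read 'b'  n0⇒n4  emit P1@[58:58]
[59] read 'c'  n4⇒n7  emit P4@[58:59]
[60] read 'a'  n7⇒n2 ·f
[61] read 'b'  n2⇒n4 ·f  emit P1@[61:61]
[62] read 'a'  n4⇒n0 ·f
[63] read 'c'  n0⇒n1
[64] read 'a'  n1⇒n2
[65] read 'c'  n2⇒n1 ·f
[66] read 'a'  n1⇒n2
[67] read 'c'  n2⇒n1 ·f
[68] read 'b'  n1⇒n5  emit P1@[68:68],P3@[67:68]

Result: [[2,1],[2,3],[3,1],[6,1],[6,3],[7,1],[8,1],[11,1],[11,3],[12,1],[13,1],[14,4],[16,1],[16,3],[17,2],[17,4],[20,0],[22,1],[22,3],[24,1],[28,1],[28,3],[29,2],[29,4],[31,0],[34,1],[34,3],[35,2],[35,4],[37,0],[40,0],[42,1],[42,3],[43,2],[43,4],[46,1],[46,3],[47,1],[48,4],[53,1],[53,3],[54,2],[54,4],[55,1],[55,3],[58,1],[59,4],[61,1],[68,1],[68,3]]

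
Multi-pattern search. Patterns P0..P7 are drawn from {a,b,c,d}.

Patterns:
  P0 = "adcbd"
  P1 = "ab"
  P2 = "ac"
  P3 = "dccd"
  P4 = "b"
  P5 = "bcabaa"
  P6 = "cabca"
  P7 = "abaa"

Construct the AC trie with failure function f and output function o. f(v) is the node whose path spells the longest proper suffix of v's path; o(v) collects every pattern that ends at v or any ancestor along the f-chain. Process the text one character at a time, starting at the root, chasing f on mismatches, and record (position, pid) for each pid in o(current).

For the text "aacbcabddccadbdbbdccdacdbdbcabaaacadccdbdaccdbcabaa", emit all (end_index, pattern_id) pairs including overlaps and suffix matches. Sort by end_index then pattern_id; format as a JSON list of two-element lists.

Construct AC machine:
Trie nodes:
  0='ε' goto a→1 b→12 c→18 d→8
  1='a' goto b→6 c→7 d→2
  2='ad' goto c→3
  3='adc' goto b→4
  4='adcb' goto d→5
  5='adcbd' goto ·  ←P0
  6='ab' goto a→23  ←P1
  7='ac' goto ·  ←P2
  8='d' goto c→9
  9='dc' goto c→10
  10='dcc' goto d→11
  11='dccd' goto ·  ←P3
  12='b' goto c→13  ←P4
  13='bc' goto a→14
  14='bca' goto b→15
  15='bcab' goto a→16
  16='bcaba' goto a→17
  17='bcabaa' goto ·  ←P5
  18='c' goto a→19
  19='ca' goto b→20
  20='cab' goto c→21
  21='cabc' goto a→22
  22='cabca' goto ·  ←P6
  23='aba' goto a→24
  24='abaa' goto ·  ←P7

Failure links (BFS by depth):
  n1('a'): parent n0 fail=0; on 'a' 0 → fail=0;  out ∅∪∅=∅
  n8('d'): parent n0 fail=0; on 'd' 0 → fail=0;  out ∅∪∅=∅
  n12('b'): parent n0 fail=0; on 'b' 0 → fail=0;  out {4}∪∅={4}
  n18('c'): parent n0 fail=0; on 'c' 0 → fail=0;  out ∅∪∅=∅
  n2('ad'): parent n1 fail=0; on 'd' 0 → fail=8;  out ∅∪∅=∅
  n6('ab'): parent n1 fail=0; on 'b' 0 → fail=12;  out {1}∪{4}={1,4}
  n7('ac'): parent n1 fail=0; on 'c' 0 → fail=18;  out {2}∪∅={2}
  n9('dc'): parent n8 fail=0; on 'c' 0 → fail=18;  out ∅∪∅=∅
  n13('bc'): parent n12 fail=0; on 'c' 0 → fail=18;  out ∅∪∅=∅
  n19('ca'): parent n18 fail=0; on 'a' 0 → fail=1;  out ∅∪∅=∅
  n3('adc'): parent n2 fail=8; on 'c' 8 → fail=9;  out ∅∪∅=∅
  n10('dcc'): parent n9 fail=18; on 'c' 18→0 → fail=18;  out ∅∪∅=∅
  n14('bca'): parent n13 fail=18; on 'a' 18 → fail=19;  out ∅∪∅=∅
  n20('cab'): parent n19 fail=1; on 'b' 1 → fail=6;  out ∅∪{1,4}={1,4}
  n23('aba'): parent n6 fail=12; on 'a' 12→0 → fail=1;  out ∅∪∅=∅
  n4('adcb'): parent n3 fail=9; on 'b' 9→18→0 → fail=12;  out ∅∪{4}={4}
  n11('dccd'): parent n10 fail=18; on 'd' 18→0 → fail=8;  out {3}∪∅={3}
  n15('bcab'): parent n14 fail=19; on 'b' 19 → fail=20;  out ∅∪{1,4}={1,4}
  n21('cabc'): parent n20 fail=6; on 'c' 6→12 → fail=13;  out ∅∪∅=∅
  n24('abaa'): parent n23 fail=1; on 'a' 1→0 → fail=1;  out {7}∪∅={7}
  n5('adcbd'): parent n4 fail=12; on 'd' 12→0 → fail=8;  out {0}∪∅={0}
  n16('bcaba'): parent n15 fail=20; on 'a' 20→6 → fail=23;  out ∅∪∅=∅
  n22('cabca'): parent n21 fail=13; on 'a' 13 → fail=14;  out {6}∪∅={6}
  n17('bcabaa'): parent n16 fail=23; on 'a' 23 → fail=24;  out {5}∪{7}={5,7}

Text stream:
i=0 'a': node 0→1
i=1 'a': node 1→1 (fail-walked)
i=2 'c': node 1→7  ** P2@[1:2]
i=3 'b': node 7→12 (fail-walked)  ** P4@[3:3]
i=4 'c': node 12→13
i=5 'a': node 13→14
i=6 'b': node 14→15  ** P1@[5:6],P4@[6:6]
i=7 'd': node 15→8 (fail-walked)
i=8 'd': node 8→8 (fail-walked)
i=9 'c': node 8→9
i=10 'c': node 9→10
i=11 'a': node 10→19 (fail-walked)
i=12 'd': node 19→2 (fail-walked)
i=13 'b': node 2→12 (fail-walked)  ** P4@[13:13]
i=14 'd': node 12→8 (fail-walked)
i=15 'b': node 8→12 (fail-walked)  ** P4@[15:15]
i=16 'b': node 12→12 (fail-walked)  ** P4@[16:16]
i=17 'd': node 12→8 (fail-walked)
i=18 'c': node 8→9
i=19 'c': node 9→10
i=20 'd': node 10→11  ** P3@[17:20]
i=21 'a': node 11→1 (fail-walked)
i=22 'c': node 1→7  ** P2@[21:22]
i=23 'd': node 7→8 (fail-walked)
i=24 'b': node 8→12 (fail-walked)  ** P4@[24:24]
i=25 'd': node 12→8 (fail-walked)
i=26 'b': node 8→12 (fail-walked)  ** P4@[26:26]
i=27 'c': node 12→13
i=28 'a': node 13→14
i=29 'b': node 14→15  ** P1@[28:29],P4@[29:29]
i=30 'a': node 15→16
i=31 'a': node 16→17  ** P5@[26:31],P7@[28:31]
i=32 'a': node 17→1 (fail-walked)
i=33 'c': node 1→7  ** P2@[32:33]
i=34 'a': node 7→19 (fail-walked)
i=35 'd': node 19→2 (fail-walked)
i=36 'c': node 2→3
i=37 'c': node 3→10 (fail-walked)
i=38 'd': node 10→11  ** P3@[35:38]
i=39 'b': node 11→12 (fail-walked)  ** P4@[39:39]
i=40 'd': node 12→8 (fail-walked)
i=41 'a': node 8→1 (fail-walked)
i=42 'c': node 1→7  ** P2@[41:42]
i=43 'c': node 7→18 (fail-walked)
i=44 'd': node 18→8 (fail-walked)
i=45 'b': node 8→12 (fail-walked)  ** P4@[45:45]
i=46 'c': node 12→13
i=47 'a': node 13→14
i=48 'b': node 14→15  ** P1@[47:48],P4@[48:48]
i=49 'a': node 15→16
i=50 'a': node 16→17  ** P5@[45:50],P7@[47:50]

Matches: [[2,2],[3,4],[6,1],[6,4],[13,4],[15,4],[16,4],[20,3],[22,2],[24,4],[26,4],[29,1],[29,4],[31,5],[31,7],[33,2],[38,3],[39,4],[42,2],[45,4],[48,1],[48,4],[50,5],[50,7]]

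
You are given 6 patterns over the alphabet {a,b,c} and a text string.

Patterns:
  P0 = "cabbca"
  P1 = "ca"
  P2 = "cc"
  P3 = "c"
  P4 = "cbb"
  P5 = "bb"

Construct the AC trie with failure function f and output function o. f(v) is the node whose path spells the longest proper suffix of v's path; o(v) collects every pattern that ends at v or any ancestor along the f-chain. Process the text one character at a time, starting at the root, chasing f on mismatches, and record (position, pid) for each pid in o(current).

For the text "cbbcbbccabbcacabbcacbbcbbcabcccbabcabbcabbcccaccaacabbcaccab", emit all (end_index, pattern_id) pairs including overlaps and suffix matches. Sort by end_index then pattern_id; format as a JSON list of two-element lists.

Construct AC machine:
Trie (insert patterns):
  n0 'ε': b→10 c→1
  n1 'c': a→2 b→8 c→7  [P3 ends]
  n2 'ca': b→3  [P1 ends]
  n3 'cab': b→4
  n4 'cabb': c→5
  n5 'cabbc': a→6
  n6 'cabbca': ·  [P0 ends]
  n7 'cc': ·  [P2 ends]
  n8 'cb': b→9
  n9 'cbb': ·  [P4 ends]
  n10 'b': b→11
  n11 'bb': ·  [P5 ends]

BFS fail/out derivation:
  n1('c'): parent n0 fail=0; on 'c' 0 → fail=0;  out {3}∪∅={3}
  n10('b'): parent n0 fail=0; on 'b' 0 → fail=0;  out ∅∪∅=∅
  n2('ca'): parent n1 fail=0; on 'a' 0 → fail=0;  out {1}∪∅={1}
  n7('cc'): parent n1 fail=0; on 'c' 0 → fail=1;  out {2}∪{3}={2,3}
  n8('cb'): parent n1 fail=0; on 'b' 0 → fail=10;  out ∅∪∅=∅
  n11('bb'): parent n10 fail=0; on 'b' 0 → fail=10;  out {5}∪∅={5}
  n3('cab'): parent n2 fail=0; on 'b' 0 → fail=10;  out ∅∪∅=∅
  n9('cbb'): parent n8 fail=10; on 'b' 10 → fail=11;  out {4}∪{5}={4,5}
  n4('cabb'): parent n3 fail=10; on 'b' 10 → fail=11;  out ∅∪{5}={5}
  n5('cabbc'): parent n4 fail=11; on 'c' 11→10→0 → fail=1;  out ∅∪{3}={3}
  n6('cabbca'): parent n5 fail=1; on 'a' 1 → fail=2;  out {0}∪{1}={0,1}

Run:
[0] read 'c'  n0⇒n1  emit P3@[0:0]
[1] read 'b'  n1⇒n8
[2] read 'b'  n8⇒n9  emit P4@[0:2],P5@[1:2]
[3] read 'c'  n9⇒n1 ·f  emit P3@[3:3]
[4] read 'b'  n1⇒n8
[5] read 'b'  n8⇒n9  emit P4@[3:5],P5@[4:5]
[6] read 'c'  n9⇒n1 ·f  emit P3@[6:6]
[7] read 'c'  n1⇒n7  emit P2@[6:7],P3@[7:7]
[8] read 'a'  n7⇒n2 ·f  emit P1@[7:8]
[9] read 'b'  n2⇒n3
[10] read 'b'  n3⇒n4  emit P5@[9:10]
[11] read 'c'  n4⇒n5  emit P3@[11:11]
[12] read 'a'  n5⇒n6  emit P0@[7:12],P1@[11:12]
[13] read 'c'  n6⇒n1 ·f  emit P3@[13:13]
[14] read 'a'  n1⇒n2  emit P1@[13:14]
[15] read 'b'  n2⇒n3
[16] read 'b'  n3⇒n4  emit P5@[15:16]
[17] read 'c'  n4⇒n5  emit P3@[17:17]
[18] read 'a'  n5⇒n6  emit P0@[13:18],P1@[17:18]
[19] read 'c'  n6⇒n1 ·f  emit P3@[19:19]
[20] read 'b'  n1⇒n8
[21] read 'b'  n8⇒n9  emit P4@[19:21],P5@[20:21]
[22] read 'c'  n9⇒n1 ·f  emit P3@[22:22]
[23] read 'b'  n1⇒n8
[24] read 'b'  n8⇒n9  emit P4@[22:24],P5@[23:24]
[25] read 'c'  n9⇒n1 ·f  emit P3@[25:25]
[26] read 'a'  n1⇒n2  emit P1@[25:26]
[27] read 'b'  n2⇒n3
[28] read 'c'  n3⇒n1 ·f  emit P3@[28:28]
[29] read 'c'  n1⇒n7  emit P2@[28:29],P3@[29:29]
[30] read 'c'  n7⇒n7 ·f  emit P2@[29:30],P3@[30:30]
[31] read 'b'  n7⇒n8 ·f
[32] read 'a'  n8⇒n0 ·f
[33] read 'b'  n0⇒n10
[34] read 'c'  n10⇒n1 ·f  emit P3@[34:34]
[35] read 'a'  n1⇒n2  emit P1@[34:35]
[36] read 'b'  n2⇒n3
[37] read 'b'  n3⇒n4  emit P5@[36:37]
[38] read 'c'  n4⇒n5  emit P3@[38:38]
[39] read 'a'  n5⇒n6  emit P0@[34:39],P1@[38:39]
[40] read 'b'  n6⇒n3 ·f
[41] read 'b'  n3⇒n4  emit P5@[40:41]
[42] read 'c'  n4⇒n5  emit P3@[42:42]
[43] read 'c'  n5⇒n7 ·f  emit P2@[42:43],P3@[43:43]
[44] read 'c'  n7⇒n7 ·f  emit P2@[43:44],P3@[44:44]
[45] read 'a'  n7⇒n2 ·f  emit P1@[44:45]
[46] read 'c'  n2⇒n1 ·f  emit P3@[46:46]
[47] read 'c'  n1⇒n7  emit P2@[46:47],P3@[47:47]
[48] read 'a'  n7⇒n2 ·f  emit P1@[47:48]
[49] read 'a'  n2⇒n0 ·f
[50] read 'c'  n0⇒n1  emit P3@[50:50]
[51] read 'a'  n1⇒n2  emit P1@[50:51]
[52] read 'b'  n2⇒n3
[53] read 'b'  n3⇒n4  emit P5@[52:53]
[54] read 'c'  n4⇒n5  emit P3@[54:54]
[55] read 'a'  n5⇒n6  emit P0@[50:55],P1@[54:55]
[56] read 'c'  n6⇒n1 ·f  emit P3@[56:56]
[57] read 'c'  n1⇒n7  emit P2@[56:57],P3@[57:57]
[58] read 'a'  n7⇒n2 ·f  emit P1@[57:58]
[59] read 'b'  n2⇒n3

All matches (sorted): [[0,3],[2,4],[2,5],[3,3],[5,4],[5,5],[6,3],[7,2],[7,3],[8,1],[10,5],[11,3],[12,0],[12,1],[13,3],[14,1],[16,5],[17,3],[18,0],[18,1],[19,3],[21,4],[21,5],[22,3],[24,4],[24,5],[25,3],[26,1],[28,3],[29,2],[29,3],[30,2],[30,3],[34,3],[35,1],[37,5],[38,3],[39,0],[39,1],[41,5],[42,3],[43,2],[43,3],[44,2],[44,3],[45,1],[46,3],[47,2],[47,3],[48,1],[50,3],[51,1],[53,5],[54,3],[55,0],[55,1],[56,3],[57,2],[57,3],[58,1]]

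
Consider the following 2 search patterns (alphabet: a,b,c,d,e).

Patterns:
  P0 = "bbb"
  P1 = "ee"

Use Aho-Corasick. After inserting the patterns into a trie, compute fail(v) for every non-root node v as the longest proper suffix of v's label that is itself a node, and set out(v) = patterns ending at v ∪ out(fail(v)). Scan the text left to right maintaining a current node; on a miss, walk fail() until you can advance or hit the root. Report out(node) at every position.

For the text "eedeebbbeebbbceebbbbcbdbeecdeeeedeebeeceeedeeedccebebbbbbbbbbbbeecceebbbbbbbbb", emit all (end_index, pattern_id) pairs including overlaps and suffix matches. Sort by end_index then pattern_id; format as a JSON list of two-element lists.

Construct AC machine:
Trie nodes:
  n0 'ε': b→1 e→4
  n1 'b': b→2
  n2 'bb': b→3
  n3 'bbb': ·  ←P0
  n4 'e': e→5
  n5 'ee': ·  ←P1

BFS fail/out derivation:
  fail(1) 'b': from fail(0)=0 chase 'b': 0 ⇒ 0;  out=∅∪out(0)=∅
  fail(4) 'e': from fail(0)=0 chase 'e': 0 ⇒ 0;  out=∅∪out(0)=∅
  fail(2) 'bb': from fail(1)=0 chase 'b': 0 ⇒ 1;  out=∅∪out(1)=∅
  fail(5) 'ee': from fail(4)=0 chase 'e': 0 ⇒ 4;  out={1}∪out(4)={1}
  fail(3) 'bbb': from fail(2)=1 chase 'b': 1 ⇒ 2;  out={0}∪out(2)={0}

Run:
pos 0 'e': at 4
pos 1 'e': at 5  ** P1@[0:1]
pos 2 'd': at 0 (via fail)
pos 3 'e': at 4
pos 4 'e': at 5  ** P1@[3:4]
pos 5 'b': at 1 (via fail)
pos 6 'b': at 2
pos 7 'b': at 3  ** P0@[5:7]
pos 8 'e': at 4 (via fail)
pos 9 'e': at 5  ** P1@[8:9]
pos 10 'b': at 1 (via fail)
pos 11 'b': at 2
pos 12 'b': at 3  ** P0@[10:12]
pos 13 'c': at 0 (via fail)
pos 14 'e': at 4
pos 15 'e': at 5  ** P1@[14:15]
pos 16 'b': at 1 (via fail)
pos 17 'b': at 2
pos 18 'b': at 3  ** P0@[16:18]
pos 19 'b': at 3 (via fail)  ** P0@[17:19]
pos 20 'c': at 0 (via fail)
pos 21 'b': at 1
pos 22 'd': at 0 (via fail)
pos 23 'b': at 1
pos 24 'e': at 4 (via fail)
pos 25 'e': at 5  ** P1@[24:25]
pos 26 'c': at 0 (via fail)
pos 27 'd': at 0
pos 28 'e': at 4
pos 29 'e': at 5  ** P1@[28:29]
pos 30 'e': at 5 (via fail)  ** P1@[29:30]
pos 31 'e': at 5 (via fail)  ** P1@[30:31]
pos 32 'd': at 0 (via fail)
pos 33 'e': at 4
pos 34 'e': at 5  ** P1@[33:34]
pos 35 'b': at 1 (via fail)
pos 36 'e': at 4 (via fail)
pos 37 'e': at 5  ** P1@[36:37]
pos 38 'c': at 0 (via fail)
pos 39 'e': at 4
pos 40 'e': at 5  ** P1@[39:40]
pos 41 'e': at 5 (via fail)  ** P1@[40:41]
pos 42 'd': at 0 (via fail)
pos 43 'e': at 4
pos 44 'e': at 5  ** P1@[43:44]
pos 45 'e': at 5 (via fail)  ** P1@[44:45]
pos 46 'd': at 0 (via fail)
pos 47 'c': at 0
pos 48 'c': at 0
pos 49 'e': at 4
pos 50 'b': at 1 (via fail)
pos 51 'e': at 4 (via fail)
pos 52 'b': at 1 (via fail)
pos 53 'b': at 2
pos 54 'b': at 3  ** P0@[52:54]
pos 55 'b': at 3 (via fail)  ** P0@[53:55]
pos 56 'b': at 3 (via fail)  ** P0@[54:56]
pos 57 'b': at 3 (via fail)  ** P0@[55:57]
pos 58 'b': at 3 (via fail)  ** P0@[56:58]
pos 59 'b': at 3 (via fail)  ** P0@[57:59]
pos 60 'b': at 3 (via fail)  ** P0@[58:60]
pos 61 'b': at 3 (via fail)  ** P0@[59:61]
pos 62 'b': at 3 (via fail)  ** P0@[60:62]
pos 63 'e': at 4 (via fail)
pos 64 'e': at 5  ** P1@[63:64]
pos 65 'c': at 0 (via fail)
pos 66 'c': at 0
pos 67 'e': at 4
pos 68 'e': at 5  ** P1@[67:68]
pos 69 'b': at 1 (via fail)
pos 70 'b': at 2
pos 71 'b': at 3  ** P0@[69:71]
pos 72 'b': at 3 (via fail)  ** P0@[70:72]
pos 73 'b': at 3 (via fail)  ** P0@[71:73]
pos 74 'b': at 3 (via fail)  ** P0@[72:74]
pos 75 'b': at 3 (via fail)  ** P0@[73:75]
pos 76 'b': at 3 (via fail)  ** P0@[74:76]
pos 77 'b': at 3 (via fail)  ** P0@[75:77]

Matches: [[1,1],[4,1],[7,0],[9,1],[12,0],[15,1],[18,0],[19,0],[25,1],[29,1],[30,1],[31,1],[34,1],[37,1],[40,1],[41,1],[44,1],[45,1],[54,0],[55,0],[56,0],[57,0],[58,0],[59,0],[60,0],[61,0],[62,0],[64,1],[68,1],[71,0],[72,0],[73,0],[74,0],[75,0],[76,0],[77,0]]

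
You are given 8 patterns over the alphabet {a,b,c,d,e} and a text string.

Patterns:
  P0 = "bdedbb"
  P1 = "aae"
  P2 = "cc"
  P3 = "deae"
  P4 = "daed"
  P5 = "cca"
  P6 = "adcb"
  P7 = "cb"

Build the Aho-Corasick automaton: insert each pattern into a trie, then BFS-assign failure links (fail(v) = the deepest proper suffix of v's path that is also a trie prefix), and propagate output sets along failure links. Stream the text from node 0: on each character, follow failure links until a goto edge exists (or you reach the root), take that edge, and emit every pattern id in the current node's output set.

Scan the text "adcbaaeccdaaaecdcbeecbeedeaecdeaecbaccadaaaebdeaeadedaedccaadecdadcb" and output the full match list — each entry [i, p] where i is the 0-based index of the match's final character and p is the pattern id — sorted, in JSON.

Build automaton:
Trie (insert patterns):
  0='ε' goto a→7 b→1 c→10 d→12
  1='b' goto d→2
  2='bd' goto e→3
  3='bde' goto d→4
  4='bded' goto b→5
  5='bdedb' goto b→6
  6='bdedbb' goto ·  ←P0
  7='a' goto a→8 d→20
  8='aa' goto e→9
  9='aae' goto ·  ←P1
  10='c' goto b→23 c→11
  11='cc' goto a→19  ←P2
  12='d' goto a→16 e→13
  13='de' goto a→14
  14='dea' goto e→15
  15='deae' goto ·  ←P3
  16='da' goto e→17
  17='dae' goto d→18
  18='daed' goto ·  ←P4
  19='cca' goto ·  ←P5
  20='ad' goto c→21
  21='adc' goto b→22
  22='adcb' goto ·  ←P6
  23='cb' goto ·  ←P7

Failure links (BFS by depth):
  fail(1) 'b': from fail(0)=0 chase 'b': 0 ⇒ 0;  out=∅∪out(0)=∅
  fail(7) 'a': from fail(0)=0 chase 'a': 0 ⇒ 0;  out=∅∪out(0)=∅
  fail(10) 'c': from fail(0)=0 chase 'c': 0 ⇒ 0;  out=∅∪out(0)=∅
  fail(12) 'd': from fail(0)=0 chase 'd': 0 ⇒ 0;  out=∅∪out(0)=∅
  fail(2) 'bd': from fail(1)=0 chase 'd': 0 ⇒ 12;  out=∅∪out(12)=∅
  fail(8) 'aa': from fail(7)=0 chase 'a': 0 ⇒ 7;  out=∅∪out(7)=∅
  fail(11) 'cc': from fail(10)=0 chase 'c': 0 ⇒ 10;  out={2}∪out(10)={2}
  fail(13) 'de': from fail(12)=0 chase 'e': 0 ⇒ 0;  out=∅∪out(0)=∅
  fail(16) 'da': from fail(12)=0 chase 'a': 0 ⇒ 7;  out=∅∪out(7)=∅
  fail(20) 'ad': from fail(7)=0 chase 'd': 0 ⇒ 12;  out=∅∪out(12)=∅
  fail(23) 'cb': from fail(10)=0 chase 'b': 0 ⇒ 1;  out={7}∪out(1)={7}
  fail(3) 'bde': from fail(2)=12 chase 'e': 12 ⇒ 13;  out=∅∪out(13)=∅
  fail(9) 'aae': from fail(8)=7 chase 'e': 7→0 ⇒ 0;  out={1}∪out(0)={1}
  fail(14) 'dea': from fail(13)=0 chase 'a': 0 ⇒ 7;  out=∅∪out(7)=∅
  fail(17) 'dae': from fail(16)=7 chase 'e': 7→0 ⇒ 0;  out=∅∪out(0)=∅
  fail(19) 'cca': from fail(11)=10 chase 'a': 10→0 ⇒ 7;  out={5}∪out(7)={5}
  fail(21) 'adc': from fail(20)=12 chase 'c': 12→0 ⇒ 10;  out=∅∪out(10)=∅
  fail(4) 'bded': from fail(3)=13 chase 'd': 13→0 ⇒ 12;  out=∅∪out(12)=∅
  fail(15) 'deae': from fail(14)=7 chase 'e': 7→0 ⇒ 0;  out={3}∪out(0)={3}
  fail(18) 'daed': from fail(17)=0 chase 'd': 0 ⇒ 12;  out={4}∪out(12)={4}
  fail(22) 'adcb': from fail(21)=10 chase 'b': 10 ⇒ 23;  out={6}∪out(23)={6,7}
  fail(5) 'bdedb': from fail(4)=12 chase 'b': 12→0 ⇒ 1;  out=∅∪out(1)=∅
  fail(6) 'bdedbb': from fail(5)=1 chase 'b': 1→0 ⇒ 1;  out={0}∪out(1)={0}

Scan:
pos 0 'a': at 7
pos 1 'd': at 20
pos 2 'c': at 21
pos 3 'b': at 22  ** P6@[0:3],P7@[2:3]
pos 4 'a': at 7 (fail-walked)
pos 5 'a': at 8
pos 6 'e': at 9  ** P1@[4:6]
pos 7 'c': at 10 (fail-walked)
pos 8 'c': at 11  ** P2@[7:8]
pos 9 'd': at 12 (fail-walked)
pos 10 'a': at 16
pos 11 'a': at 8 (fail-walked)
pos 12 'a': at 8 (fail-walked)
pos 13 'e': at 9  ** P1@[11:13]
pos 14 'c': at 10 (fail-walked)
pos 15 'd': at 12 (fail-walked)
pos 16 'c': at 10 (fail-walked)
pos 17 'b': at 23  ** P7@[16:17]
pos 18 'e': at 0 (fail-walked)
pos 19 'e': at 0
pos 20 'c': at 10
pos 21 'b': at 23  ** P7@[20:21]
pos 22 'e': at 0 (fail-walked)
pos 23 'e': at 0
pos 24 'd': at 12
pos 25 'e': at 13
pos 26 'a': at 14
pos 27 'e': at 15  ** P3@[24:27]
pos 28 'c': at 10 (fail-walked)
pos 29 'd': at 12 (fail-walked)
pos 30 'e': at 13
pos 31 'a': at 14
pos 32 'e': at 15  ** P3@[29:32]
pos 33 'c': at 10 (fail-walked)
pos 34 'b': at 23  ** P7@[33:34]
pos 35 'a': at 7 (fail-walked)
pos 36 'c': at 10 (fail-walked)
pos 37 'c': at 11  ** P2@[36:37]
pos 38 'a': at 19  ** P5@[36:38]
pos 39 'd': at 20 (fail-walked)
pos 40 'a': at 16 (fail-walked)
pos 41 'a': at 8 (fail-walked)
pos 42 'a': at 8 (fail-walked)
pos 43 'e': at 9  ** P1@[41:43]
pos 44 'b': at 1 (fail-walked)
pos 45 'd': at 2
pos 46 'e': at 3
pos 47 'a': at 14 (fail-walked)
pos 48 'e': at 15  ** P3@[45:48]
pos 49 'a': at 7 (fail-walked)
pos 50 'd': at 20
pos 51 'e': at 13 (fail-walked)
pos 52 'd': at 12 (fail-walked)
pos 53 'a': at 16
pos 54 'e': at 17
pos 55 'd': at 18  ** P4@[52:55]
pos 56 'c': at 10 (fail-walked)
pos 57 'c': at 11  ** P2@[56:57]
pos 58 'a': at 19  ** P5@[56:58]
pos 59 'a': at 8 (fail-walked)
pos 60 'd': at 20 (fail-walked)
pos 61 'e': at 13 (fail-walked)
pos 62 'c': at 10 (fail-walked)
pos 63 'd': at 12 (fail-walked)
pos 64 'a': at 16
pos 65 'd': at 20 (fail-walked)
pos 66 'c': at 21
pos 67 'b': at 22  ** P6@[64:67],P7@[66:67]

All matches (sorted): [[3,6],[3,7],[6,1],[8,2],[13,1],[17,7],[21,7],[27,3],[32,3],[34,7],[37,2],[38,5],[43,1],[48,3],[55,4],[57,2],[58,5],[67,6],[67,7]]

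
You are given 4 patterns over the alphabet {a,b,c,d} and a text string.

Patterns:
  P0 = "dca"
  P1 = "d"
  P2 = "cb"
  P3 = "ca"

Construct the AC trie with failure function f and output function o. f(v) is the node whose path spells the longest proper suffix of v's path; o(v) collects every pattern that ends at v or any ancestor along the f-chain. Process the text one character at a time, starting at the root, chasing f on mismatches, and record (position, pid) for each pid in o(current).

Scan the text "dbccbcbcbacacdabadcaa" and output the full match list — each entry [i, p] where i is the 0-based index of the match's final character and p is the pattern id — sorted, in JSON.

Build automaton:
Trie nodes:
  n0 'ε': c→4 d→1
  n1 'd': c→2  [P1 ends]
  n2 'dc': a→3
  n3 'dca': ·  [P0 ends]
  n4 'c': a→6 b→5
  n5 'cb': ·  [P2 ends]
  n6 'ca': ·  [P3 ends]

Failure links (BFS by depth):
  n1('d'): parent n0 fail=0; on 'd' 0 → fail=0;  out {1}∪∅={1}
  n4('c'): parent n0 fail=0; on 'c' 0 → fail=0;  out ∅∪∅=∅
  n2('dc'): parent n1 fail=0; on 'c' 0 → fail=4;  out ∅∪∅=∅
  n5('cb'): parent n4 fail=0; on 'b' 0 → fail=0;  out {2}∪∅={2}
  n6('ca'): parent n4 fail=0; on 'a' 0 → fail=0;  out {3}∪∅={3}
  n3('dca'): parent n2 fail=4; on 'a' 4 → fail=6;  out {0}∪{3}={0,3}

Run:
[0] read 'd'  n0⇒n1  → match P1@[0:0]
[1] read 'b'  n1⇒n0 ·f
[2] read 'c'  n0⇒n4
[3] read 'c'  n4⇒n4 ·f
[4] read 'b'  n4⇒n5  → match P2@[3:4]
[5] read 'c'  n5⇒n4 ·f
[6] read 'b'  n4⇒n5  → match P2@[5:6]
[7] read 'c'  n5⇒n4 ·f
[8] read 'b'  n4⇒n5  → match P2@[7:8]
[9] read 'a'  n5⇒n0 ·f
[10] read 'c'  n0⇒n4
[11] read 'a'  n4⇒n6  → match P3@[10:11]
[12] read 'c'  n6⇒n4 ·f
[13] read 'd'  n4⇒n1 ·f  → match P1@[13:13]
[14] read 'a'  n1⇒n0 ·f
[15] read 'b'  n0⇒n0
[16] read 'a'  n0⇒n0
[17] read 'd'  n0⇒n1  → match P1@[17:17]
[18] read 'c'  n1⇒n2
[19] read 'a'  n2⇒n3  → match P0@[17:19],P3@[18:19]
[20] read 'a'  n3⇒n0 ·f

All matches (sorted): [[0,1],[4,2],[6,2],[8,2],[11,3],[13,1],[17,1],[19,0],[19,3]]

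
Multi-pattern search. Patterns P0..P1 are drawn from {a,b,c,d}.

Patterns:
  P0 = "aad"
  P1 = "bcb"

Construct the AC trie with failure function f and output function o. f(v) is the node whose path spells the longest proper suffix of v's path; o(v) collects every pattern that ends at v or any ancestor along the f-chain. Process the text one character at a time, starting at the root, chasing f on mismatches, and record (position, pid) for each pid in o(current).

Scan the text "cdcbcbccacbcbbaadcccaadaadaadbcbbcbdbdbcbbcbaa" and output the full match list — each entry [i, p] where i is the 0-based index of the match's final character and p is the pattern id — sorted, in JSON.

Build automaton:
Trie (insert patterns):
  n0 'ε': a→1 b→4
  n1 'a': a→2
  n2 'aa': d→3
  n3 'aad': ·  [P0 ends]
  n4 'b': c→5
  n5 'bc': b→6
  n6 'bcb': ·  [P1 ends]

Failure links (BFS by depth):
  n1('a'): parent n0 fail=0; on 'a' 0 → fail=0;  out ∅∪∅=∅
  n4('b'): parent n0 fail=0; on 'b' 0 → fail=0;  out ∅∪∅=∅
  n2('aa'): parent n1 fail=0; on 'a' 0 → fail=1;  out ∅∪∅=∅
  n5('bc'): parent n4 fail=0; on 'c' 0 → fail=0;  out ∅∪∅=∅
  n3('aad'): parent n2 fail=1; on 'd' 1→0 → fail=0;  out {0}∪∅={0}
  n6('bcb'): parent n5 fail=0; on 'b' 0 → fail=4;  out {1}∪∅={1}

Text stream:
i=0 'c': node 0→0
i=1 'd': node 0→0
i=2 'c': node 0→0
i=3 'b': node 0→4
i=4 'c': node 4→5
i=5 'b': node 5→6  ** P1@[3:5]
i=6 'c': node 6→5 ·f
i=7 'c': node 5→0 ·f
i=8 'a': node 0→1
i=9 'c': node 1→0 ·f
i=10 'b': node 0→4
i=11 'c': node 4→5
i=12 'b': node 5→6  ** P1@[10:12]
i=13 'b': node 6→4 ·f
i=14 'a': node 4→1 ·f
i=15 'a': node 1→2
i=16 'd': node 2→3  ** P0@[14:16]
i=17 'c': node 3→0 ·f
i=18 'c': node 0→0
i=19 'c': node 0→0
i=20 'a': node 0→1
i=21 'a': node 1→2
i=22 'd': node 2→3  ** P0@[20:22]
i=23 'a': node 3→1 ·f
i=24 'a': node 1→2
i=25 'd': node 2→3  ** P0@[23:25]
i=26 'a': node 3→1 ·f
i=27 'a': node 1→2
i=28 'd': node 2→3  ** P0@[26:28]
i=29 'b': node 3→4 ·f
i=30 'c': node 4→5
i=31 'b': node 5→6  ** P1@[29:31]
i=32 'b': node 6→4 ·f
i=33 'c': node 4→5
i=34 'b': node 5→6  ** P1@[32:34]
i=35 'd': node 6→0 ·f
i=36 'b': node 0→4
i=37 'd': node 4→0 ·f
i=38 'b': node 0→4
i=39 'c': node 4→5
i=40 'b': node 5→6  ** P1@[38:40]
i=41 'b': node 6→4 ·f
i=42 'c': node 4→5
i=43 'b': node 5→6  ** P1@[41:43]
i=44 'a': node 6→1 ·f
i=45 'a': node 1→2

Result: [[5,1],[12,1],[16,0],[22,0],[25,0],[28,0],[31,1],[34,1],[40,1],[43,1]]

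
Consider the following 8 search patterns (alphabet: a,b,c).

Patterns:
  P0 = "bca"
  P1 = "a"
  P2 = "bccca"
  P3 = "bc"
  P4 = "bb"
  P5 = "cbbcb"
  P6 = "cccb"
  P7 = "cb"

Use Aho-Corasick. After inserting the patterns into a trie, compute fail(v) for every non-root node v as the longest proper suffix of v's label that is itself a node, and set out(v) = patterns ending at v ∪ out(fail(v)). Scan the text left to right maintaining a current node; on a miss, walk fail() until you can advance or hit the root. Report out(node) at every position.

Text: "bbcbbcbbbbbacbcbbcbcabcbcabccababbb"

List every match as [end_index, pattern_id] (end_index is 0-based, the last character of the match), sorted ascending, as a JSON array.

Build automaton:
Trie nodes:
  0='ε' goto a→4 b→1 c→9
  1='b' goto b→8 c→2
  2='bc' goto a→3 c→5  ←P3
  3='bca' goto ·  ←P0
  4='a' goto ·  ←P1
  5='bcc' goto c→6
  6='bccc' goto a→7
  7='bccca' goto ·  ←P2
  8='bb' goto ·  ←P4
  9='c' goto b→10 c→14
  10='cb' goto b→11  ←P7
  11='cbb' goto c→12
  12='cbbc' goto b→13
  13='cbbcb' goto ·  ←P5
  14='cc' goto c→15
  15='ccc' goto b→16
  16='cccb' goto ·  ←P6

BFS fail/out derivation:
  fail(1) 'b': from fail(0)=0 chase 'b': 0 ⇒ 0;  out=∅∪out(0)=∅
  fail(4) 'a': from fail(0)=0 chase 'a': 0 ⇒ 0;  out={1}∪out(0)={1}
  fail(9) 'c': from fail(0)=0 chase 'c': 0 ⇒ 0;  out=∅∪out(0)=∅
  fail(2) 'bc': from fail(1)=0 chase 'c': 0 ⇒ 9;  out={3}∪out(9)={3}
  fail(8) 'bb': from fail(1)=0 chase 'b': 0 ⇒ 1;  out={4}∪out(1)={4}
  fail(10) 'cb': from fail(9)=0 chase 'b': 0 ⇒ 1;  out={7}∪out(1)={7}
  fail(14) 'cc': from fail(9)=0 chase 'c': 0 ⇒ 9;  out=∅∪out(9)=∅
  fail(3) 'bca': from fail(2)=9 chase 'a': 9→0 ⇒ 4;  out={0}∪out(4)={0,1}
  fail(5) 'bcc': from fail(2)=9 chase 'c': 9 ⇒ 14;  out=∅∪out(14)=∅
  fail(11) 'cbb': from fail(10)=1 chase 'b': 1 ⇒ 8;  out=∅∪out(8)={4}
  fail(15) 'ccc': from fail(14)=9 chase 'c': 9 ⇒ 14;  out=∅∪out(14)=∅
  fail(6) 'bccc': from fail(5)=14 chase 'c': 14 ⇒ 15;  out=∅∪out(15)=∅
  fail(12) 'cbbc': from fail(11)=8 chase 'c': 8→1 ⇒ 2;  out=∅∪out(2)={3}
  fail(16) 'cccb': from fail(15)=14 chase 'b': 14→9 ⇒ 10;  out={6}∪out(10)={6,7}
  fail(7) 'bccca': from fail(6)=15 chase 'a': 15→14→9→0 ⇒ 4;  out={2}∪out(4)={1,2}
  fail(13) 'cbbcb': from fail(12)=2 chase 'b': 2→9 ⇒ 10;  out={5}∪out(10)={5,7}

Run:
i=0 'b': node 0→1
i=1 'b': node 1→8  → match P4@[0:1]
i=2 'c': node 8→2 (via fail)  → match P3@[1:2]
i=3 'b': node 2→10 (via fail)  → match P7@[2:3]
i=4 'b': node 10→11  → match P4@[3:4]
i=5 'c': node 11→12  → match P3@[4:5]
i=6 'b': node 12→13  → match P5@[2:6],P7@[5:6]
i=7 'b': node 13→11 (via fail)  → match P4@[6:7]
i=8 'b': node 11→8 (via fail)  → match P4@[7:8]
i=9 'b': node 8→8 (via fail)  → match P4@[8:9]
i=10 'b': node 8→8 (via fail)  → match P4@[9:10]
i=11 'a': node 8→4 (via fail)  → match P1@[11:11]
i=12 'c': node 4→9 (via fail)
i=13 'b': node 9→10  → match P7@[12:13]
i=14 'c': node 10→2 (via fail)  → match P3@[13:14]
i=15 'b': node 2→10 (via fail)  → match P7@[14:15]
i=16 'b': node 10→11  → match P4@[15:16]
i=17 'c': node 11→12  → match P3@[16:17]
i=18 'b': node 12→13  → match P5@[14:18],P7@[17:18]
i=19 'c': node 13→2 (via fail)  → match P3@[18:19]
i=20 'a': node 2→3  → match P0@[18:20],P1@[20:20]
i=21 'b': node 3→1 (via fail)
i=22 'c': node 1→2  → match P3@[21:22]
i=23 'b': node 2→10 (via fail)  → match P7@[22:23]
i=24 'c': node 10→2 (via fail)  → match P3@[23:24]
i=25 'a': node 2→3  → match P0@[23:25],P1@[25:25]
i=26 'b': node 3→1 (via fail)
i=27 'c': node 1→2  → match P3@[26:27]
i=28 'c': node 2→5
i=29 'a': node 5→4 (via fail)  → match P1@[29:29]
i=30 'b': node 4→1 (via fail)
i=31 'a': node 1→4 (via fail)  → match P1@[31:31]
i=32 'b': node 4→1 (via fail)
i=33 'b': node 1→8  → match P4@[32:33]
i=34 'b': node 8→8 (via fail)  → match P4@[33:34]

Result: [[1,4],[2,3],[3,7],[4,4],[5,3],[6,5],[6,7],[7,4],[8,4],[9,4],[10,4],[11,1],[13,7],[14,3],[15,7],[16,4],[17,3],[18,5],[18,7],[19,3],[20,0],[20,1],[22,3],[23,7],[24,3],[25,0],[25,1],[27,3],[29,1],[31,1],[33,4],[34,4]]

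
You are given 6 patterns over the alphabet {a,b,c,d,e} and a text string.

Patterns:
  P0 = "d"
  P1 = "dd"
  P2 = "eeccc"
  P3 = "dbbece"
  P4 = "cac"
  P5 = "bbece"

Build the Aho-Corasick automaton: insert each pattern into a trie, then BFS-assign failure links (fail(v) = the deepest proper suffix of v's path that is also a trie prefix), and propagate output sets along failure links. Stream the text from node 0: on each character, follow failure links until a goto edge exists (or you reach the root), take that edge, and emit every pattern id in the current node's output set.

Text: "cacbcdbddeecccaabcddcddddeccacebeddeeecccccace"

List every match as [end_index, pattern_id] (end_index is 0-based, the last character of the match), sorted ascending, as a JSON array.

Construct AC machine:
Trie nodes:
  n0 'ε': b→16 c→13 d→1 e→3
  n1 'd': b→8 d→2  [P0 ends]
  n2 'dd': ·  [P1 ends]
  n3 'e': e→4
  n4 'ee': c→5
  n5 'eec': c→6
  n6 'eecc': c→7
  n7 'eeccc': ·  [P2 ends]
  n8 'db': b→9
  n9 'dbb': e→10
  n10 'dbbe': c→11
  n11 'dbbec': e→12
  n12 'dbbece': ·  [P3 ends]
  n13 'c': a→14
  n14 'ca': c→15
  n15 'cac': ·  [P4 ends]
  n16 'b': b→17
  n17 'bb': e→18
  n18 'bbe': c→19
  n19 'bbec': e→20
  n20 'bbece': ·  [P5 ends]

Failure links (BFS by depth):
  n1('d'): parent n0 fail=0; on 'd' 0 → fail=0;  out {0}∪∅={0}
  n3('e'): parent n0 fail=0; on 'e' 0 → fail=0;  out ∅∪∅=∅
  n13('c'): parent n0 fail=0; on 'c' 0 → fail=0;  out ∅∪∅=∅
  n16('b'): parent n0 fail=0; on 'b' 0 → fail=0;  out ∅∪∅=∅
  n2('dd'): parent n1 fail=0; on 'd' 0 → fail=1;  out {1}∪{0}={0,1}
  n4('ee'): parent n3 fail=0; on 'e' 0 → fail=3;  out ∅∪∅=∅
  n8('db'): parent n1 fail=0; on 'b' 0 → fail=16;  out ∅∪∅=∅
  n14('ca'): parent n13 fail=0; on 'a' 0 → fail=0;  out ∅∪∅=∅
  n17('bb'): parent n16 fail=0; on 'b' 0 → fail=16;  out ∅∪∅=∅
  n5('eec'): parent n4 fail=3; on 'c' 3→0 → fail=13;  out ∅∪∅=∅
  n9('dbb'): parent n8 fail=16; on 'b' 16 → fail=17;  out ∅∪∅=∅
  n15('cac'): parent n14 fail=0; on 'c' 0 → fail=13;  out {4}∪∅={4}
  n18('bbe'): parent n17 fail=16; on 'e' 16→0 → fail=3;  out ∅∪∅=∅
  n6('eecc'): parent n5 fail=13; on 'c' 13→0 → fail=13;  out ∅∪∅=∅
  n10('dbbe'): parent n9 fail=17; on 'e' 17 → fail=18;  out ∅∪∅=∅
  n19('bbec'): parent n18 fail=3; on 'c' 3→0 → fail=13;  out ∅∪∅=∅
  n7('eeccc'): parent n6 fail=13; on 'c' 13→0 → fail=13;  out {2}∪∅={2}
  n11('dbbec'): parent n10 fail=18; on 'c' 18 → fail=19;  out ∅∪∅=∅
  n20('bbece'): parent n19 fail=13; on 'e' 13→0 → fail=3;  out {5}∪∅={5}
  n12('dbbece'): parent n11 fail=19; on 'e' 19 → fail=20;  out {3}∪{5}={3,5}

Text stream:
i=0 'c': node 0→13
i=1 'a': node 13→14
i=2 'c': node 14→15  ** P4@[0:2]
i=3 'b': node 15→16 (via fail)
i=4 'c': node 16→13 (via fail)
i=5 'd': node 13→1 (via fail)  ** P0@[5:5]
i=6 'b': node 1→8
i=7 'd': node 8→1 (via fail)  ** P0@[7:7]
i=8 'd': node 1→2  ** P0@[8:8],P1@[7:8]
i=9 'e': node 2→3 (via fail)
i=10 'e': node 3→4
i=11 'c': node 4→5
i=12 'c': node 5→6
i=13 'c': node 6→7  ** P2@[9:13]
i=14 'a': node 7→14 (via fail)
i=15 'a': node 14→0 (via fail)
i=16 'b': node 0→16
i=17 'c': node 16→13 (via fail)
i=18 'd': node 13→1 (via fail)  ** P0@[18:18]
i=19 'd': node 1→2  ** P0@[19:19],P1@[18:19]
i=20 'c': node 2→13 (via fail)
i=21 'd': node 13→1 (via fail)  ** P0@[21:21]
i=22 'd': node 1→2  ** P0@[22:22],P1@[21:22]
i=23 'd': node 2→2 (via fail)  ** P0@[23:23],P1@[22:23]
i=24 'd': node 2→2 (via fail)  ** P0@[24:24],P1@[23:24]
i=25 'e': node 2→3 (via fail)
i=26 'c': node 3→13 (via fail)
i=27 'c': node 13→13 (via fail)
i=28 'a': node 13→14
i=29 'c': node 14→15  ** P4@[27:29]
i=30 'e': node 15→3 (via fail)
i=31 'b': node 3→16 (via fail)
i=32 'e': node 16→3 (via fail)
i=33 'd': node 3→1 (via fail)  ** P0@[33:33]
i=34 'd': node 1→2  ** P0@[34:34],P1@[33:34]
i=35 'e': node 2→3 (via fail)
i=36 'e': node 3→4
i=37 'e': node 4→4 (via fail)
i=38 'c': node 4→5
i=39 'c': node 5→6
i=40 'c': node 6→7  ** P2@[36:40]
i=41 'c': node 7→13 (via fail)
i=42 'c': node 13→13 (via fail)
i=43 'a': node 13→14
i=44 'c': node 14→15  ** P4@[42:44]
i=45 'e': node 15→3 (via fail)

Result: [[2,4],[5,0],[7,0],[8,0],[8,1],[13,2],[18,0],[19,0],[19,1],[21,0],[22,0],[22,1],[23,0],[23,1],[24,0],[24,1],[29,4],[33,0],[34,0],[34,1],[40,2],[44,4]]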